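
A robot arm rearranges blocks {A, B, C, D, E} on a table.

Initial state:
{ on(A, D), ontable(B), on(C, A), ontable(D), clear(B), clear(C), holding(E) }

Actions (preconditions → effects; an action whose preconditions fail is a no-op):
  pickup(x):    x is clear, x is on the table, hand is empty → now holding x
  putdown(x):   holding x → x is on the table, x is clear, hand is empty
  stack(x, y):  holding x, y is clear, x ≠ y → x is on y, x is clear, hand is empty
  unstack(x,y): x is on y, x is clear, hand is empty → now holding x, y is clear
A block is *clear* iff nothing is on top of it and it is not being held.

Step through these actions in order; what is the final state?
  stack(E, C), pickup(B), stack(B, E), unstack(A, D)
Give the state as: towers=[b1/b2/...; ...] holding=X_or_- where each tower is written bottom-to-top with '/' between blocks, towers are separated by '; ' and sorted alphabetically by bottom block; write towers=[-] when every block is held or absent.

step 1 (stack(E, C)): towers=[B; D/A/C/E] holding=-
step 2 (pickup(B)): towers=[D/A/C/E] holding=B
step 3 (stack(B, E)): towers=[D/A/C/E/B] holding=-
step 4 (unstack(A, D)) [no-op]: towers=[D/A/C/E/B] holding=-

towers=[D/A/C/E/B] holding=-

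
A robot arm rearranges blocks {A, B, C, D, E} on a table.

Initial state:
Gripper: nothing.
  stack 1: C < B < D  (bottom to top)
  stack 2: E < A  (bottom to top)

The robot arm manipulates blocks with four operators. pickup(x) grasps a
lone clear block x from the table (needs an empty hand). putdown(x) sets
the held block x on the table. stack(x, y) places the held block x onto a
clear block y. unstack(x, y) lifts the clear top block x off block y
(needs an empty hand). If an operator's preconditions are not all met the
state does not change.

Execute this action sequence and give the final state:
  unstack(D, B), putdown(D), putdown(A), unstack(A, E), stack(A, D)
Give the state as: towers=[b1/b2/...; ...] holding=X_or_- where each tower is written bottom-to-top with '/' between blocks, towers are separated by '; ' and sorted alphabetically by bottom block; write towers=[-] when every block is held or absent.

towers=[C/B; D/A; E] holding=-

step 1 (unstack(D, B)): towers=[C/B; E/A] holding=D
step 2 (putdown(D)): towers=[C/B; D; E/A] holding=-
step 3 (putdown(A)) [no-op]: towers=[C/B; D; E/A] holding=-
step 4 (unstack(A, E)): towers=[C/B; D; E] holding=A
step 5 (stack(A, D)): towers=[C/B; D/A; E] holding=-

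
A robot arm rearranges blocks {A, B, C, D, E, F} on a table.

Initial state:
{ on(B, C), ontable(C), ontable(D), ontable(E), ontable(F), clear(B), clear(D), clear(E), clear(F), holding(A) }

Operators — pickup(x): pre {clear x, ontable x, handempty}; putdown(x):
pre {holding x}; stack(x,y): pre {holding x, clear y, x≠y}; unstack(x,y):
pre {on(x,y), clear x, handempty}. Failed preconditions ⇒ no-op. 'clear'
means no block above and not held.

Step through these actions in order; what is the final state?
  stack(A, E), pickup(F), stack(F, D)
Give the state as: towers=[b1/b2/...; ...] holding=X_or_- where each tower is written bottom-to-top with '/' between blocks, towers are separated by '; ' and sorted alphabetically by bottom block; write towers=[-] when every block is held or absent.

towers=[C/B; D/F; E/A] holding=-

step 1 (stack(A, E)): towers=[C/B; D; E/A; F] holding=-
step 2 (pickup(F)): towers=[C/B; D; E/A] holding=F
step 3 (stack(F, D)): towers=[C/B; D/F; E/A] holding=-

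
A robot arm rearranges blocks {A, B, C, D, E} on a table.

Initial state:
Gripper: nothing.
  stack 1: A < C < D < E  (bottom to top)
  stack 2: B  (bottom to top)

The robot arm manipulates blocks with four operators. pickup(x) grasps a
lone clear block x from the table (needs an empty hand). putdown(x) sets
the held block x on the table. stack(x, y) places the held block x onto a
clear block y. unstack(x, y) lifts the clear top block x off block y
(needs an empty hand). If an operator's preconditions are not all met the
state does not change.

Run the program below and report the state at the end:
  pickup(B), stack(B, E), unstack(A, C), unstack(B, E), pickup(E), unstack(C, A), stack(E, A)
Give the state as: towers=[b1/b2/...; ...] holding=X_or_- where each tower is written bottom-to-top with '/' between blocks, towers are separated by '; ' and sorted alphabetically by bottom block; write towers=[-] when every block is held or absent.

towers=[A/C/D/E] holding=B

step 1 (pickup(B)): towers=[A/C/D/E] holding=B
step 2 (stack(B, E)): towers=[A/C/D/E/B] holding=-
step 3 (unstack(A, C)) [no-op]: towers=[A/C/D/E/B] holding=-
step 4 (unstack(B, E)): towers=[A/C/D/E] holding=B
step 5 (pickup(E)) [no-op]: towers=[A/C/D/E] holding=B
step 6 (unstack(C, A)) [no-op]: towers=[A/C/D/E] holding=B
step 7 (stack(E, A)) [no-op]: towers=[A/C/D/E] holding=B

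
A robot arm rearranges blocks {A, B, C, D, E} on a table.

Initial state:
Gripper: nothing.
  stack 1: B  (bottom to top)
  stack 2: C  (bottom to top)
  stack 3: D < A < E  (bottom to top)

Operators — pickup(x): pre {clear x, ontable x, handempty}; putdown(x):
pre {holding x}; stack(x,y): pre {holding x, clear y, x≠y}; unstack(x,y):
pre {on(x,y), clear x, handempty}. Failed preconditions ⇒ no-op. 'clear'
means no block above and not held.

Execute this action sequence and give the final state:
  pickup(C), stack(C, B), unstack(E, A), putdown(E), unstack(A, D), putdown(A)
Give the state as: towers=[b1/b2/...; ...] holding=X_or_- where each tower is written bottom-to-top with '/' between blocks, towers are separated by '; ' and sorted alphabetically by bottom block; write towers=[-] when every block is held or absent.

step 1 (pickup(C)): towers=[B; D/A/E] holding=C
step 2 (stack(C, B)): towers=[B/C; D/A/E] holding=-
step 3 (unstack(E, A)): towers=[B/C; D/A] holding=E
step 4 (putdown(E)): towers=[B/C; D/A; E] holding=-
step 5 (unstack(A, D)): towers=[B/C; D; E] holding=A
step 6 (putdown(A)): towers=[A; B/C; D; E] holding=-

towers=[A; B/C; D; E] holding=-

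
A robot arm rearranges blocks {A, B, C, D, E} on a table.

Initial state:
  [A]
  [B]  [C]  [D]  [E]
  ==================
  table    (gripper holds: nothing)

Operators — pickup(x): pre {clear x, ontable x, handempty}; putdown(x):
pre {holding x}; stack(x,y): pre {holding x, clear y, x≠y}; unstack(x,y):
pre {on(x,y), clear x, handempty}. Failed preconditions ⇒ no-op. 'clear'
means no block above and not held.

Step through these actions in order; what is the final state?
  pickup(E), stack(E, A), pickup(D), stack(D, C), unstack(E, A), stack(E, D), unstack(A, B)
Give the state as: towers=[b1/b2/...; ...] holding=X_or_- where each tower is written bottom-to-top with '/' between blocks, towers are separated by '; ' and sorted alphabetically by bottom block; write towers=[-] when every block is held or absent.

step 1 (pickup(E)): towers=[B/A; C; D] holding=E
step 2 (stack(E, A)): towers=[B/A/E; C; D] holding=-
step 3 (pickup(D)): towers=[B/A/E; C] holding=D
step 4 (stack(D, C)): towers=[B/A/E; C/D] holding=-
step 5 (unstack(E, A)): towers=[B/A; C/D] holding=E
step 6 (stack(E, D)): towers=[B/A; C/D/E] holding=-
step 7 (unstack(A, B)): towers=[B; C/D/E] holding=A

towers=[B; C/D/E] holding=A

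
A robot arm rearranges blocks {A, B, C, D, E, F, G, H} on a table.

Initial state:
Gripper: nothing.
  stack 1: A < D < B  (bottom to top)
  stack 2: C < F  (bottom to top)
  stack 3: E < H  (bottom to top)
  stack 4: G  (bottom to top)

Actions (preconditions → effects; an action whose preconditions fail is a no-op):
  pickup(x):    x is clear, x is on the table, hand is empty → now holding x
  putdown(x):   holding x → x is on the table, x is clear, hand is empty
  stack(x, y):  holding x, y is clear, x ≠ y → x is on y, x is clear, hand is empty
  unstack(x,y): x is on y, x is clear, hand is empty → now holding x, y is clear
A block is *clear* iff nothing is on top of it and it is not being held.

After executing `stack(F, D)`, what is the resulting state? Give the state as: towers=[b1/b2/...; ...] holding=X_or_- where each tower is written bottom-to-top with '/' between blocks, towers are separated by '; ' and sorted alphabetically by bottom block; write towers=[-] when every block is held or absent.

before: towers=[A/D/B; C/F; E/H; G] holding=-
pre[stack(F, D)]: holding(F) no, clear(D) no, F≠D yes
holding(F), clear(D) unmet → stack(F, D) is a no-op
after:  towers=[A/D/B; C/F; E/H; G] holding=-

towers=[A/D/B; C/F; E/H; G] holding=-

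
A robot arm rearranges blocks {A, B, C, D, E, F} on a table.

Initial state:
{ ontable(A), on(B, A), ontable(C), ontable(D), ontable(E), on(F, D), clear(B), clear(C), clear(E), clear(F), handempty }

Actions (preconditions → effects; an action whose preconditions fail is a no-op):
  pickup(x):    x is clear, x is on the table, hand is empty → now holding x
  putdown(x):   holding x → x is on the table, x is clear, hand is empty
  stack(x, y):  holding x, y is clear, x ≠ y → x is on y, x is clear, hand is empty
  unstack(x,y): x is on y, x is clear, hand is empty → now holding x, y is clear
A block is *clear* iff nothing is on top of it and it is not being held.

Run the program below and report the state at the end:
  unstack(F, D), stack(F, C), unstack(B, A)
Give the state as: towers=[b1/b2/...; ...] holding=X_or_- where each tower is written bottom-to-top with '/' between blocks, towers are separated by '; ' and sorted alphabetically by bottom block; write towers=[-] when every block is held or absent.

towers=[A; C/F; D; E] holding=B

step 1 (unstack(F, D)): towers=[A/B; C; D; E] holding=F
step 2 (stack(F, C)): towers=[A/B; C/F; D; E] holding=-
step 3 (unstack(B, A)): towers=[A; C/F; D; E] holding=B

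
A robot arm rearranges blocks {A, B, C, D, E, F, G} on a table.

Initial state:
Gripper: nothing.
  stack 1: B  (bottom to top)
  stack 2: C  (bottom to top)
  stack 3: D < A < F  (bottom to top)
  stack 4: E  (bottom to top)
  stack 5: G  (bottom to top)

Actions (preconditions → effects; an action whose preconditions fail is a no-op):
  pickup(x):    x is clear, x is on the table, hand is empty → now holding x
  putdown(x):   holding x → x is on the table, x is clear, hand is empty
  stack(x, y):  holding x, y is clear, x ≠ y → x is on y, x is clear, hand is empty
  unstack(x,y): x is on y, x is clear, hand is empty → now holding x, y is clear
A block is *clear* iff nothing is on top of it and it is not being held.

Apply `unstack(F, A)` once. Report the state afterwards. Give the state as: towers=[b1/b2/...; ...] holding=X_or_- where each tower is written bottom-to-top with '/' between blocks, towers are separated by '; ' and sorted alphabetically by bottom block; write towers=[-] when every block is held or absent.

before: towers=[B; C; D/A/F; E; G] holding=-
pre[unstack(F, A)]: on(F,A) yes, clear(F) yes, handempty yes
all met → apply unstack(F, A)
after:  towers=[B; C; D/A; E; G] holding=F

towers=[B; C; D/A; E; G] holding=F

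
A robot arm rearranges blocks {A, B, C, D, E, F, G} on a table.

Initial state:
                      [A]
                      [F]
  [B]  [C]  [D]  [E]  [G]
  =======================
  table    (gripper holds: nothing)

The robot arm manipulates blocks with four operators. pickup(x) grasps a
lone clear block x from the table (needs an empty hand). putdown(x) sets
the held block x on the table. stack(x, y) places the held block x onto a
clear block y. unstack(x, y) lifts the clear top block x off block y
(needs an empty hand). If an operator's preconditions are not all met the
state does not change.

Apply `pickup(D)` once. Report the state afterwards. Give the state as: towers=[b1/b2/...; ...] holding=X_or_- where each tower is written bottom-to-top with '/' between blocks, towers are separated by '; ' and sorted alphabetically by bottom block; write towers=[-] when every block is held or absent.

towers=[B; C; E; G/F/A] holding=D

before: towers=[B; C; D; E; G/F/A] holding=-
pre[pickup(D)]: clear(D) ok, ontable(D) ok, handempty ok
all met → apply pickup(D)
after:  towers=[B; C; E; G/F/A] holding=D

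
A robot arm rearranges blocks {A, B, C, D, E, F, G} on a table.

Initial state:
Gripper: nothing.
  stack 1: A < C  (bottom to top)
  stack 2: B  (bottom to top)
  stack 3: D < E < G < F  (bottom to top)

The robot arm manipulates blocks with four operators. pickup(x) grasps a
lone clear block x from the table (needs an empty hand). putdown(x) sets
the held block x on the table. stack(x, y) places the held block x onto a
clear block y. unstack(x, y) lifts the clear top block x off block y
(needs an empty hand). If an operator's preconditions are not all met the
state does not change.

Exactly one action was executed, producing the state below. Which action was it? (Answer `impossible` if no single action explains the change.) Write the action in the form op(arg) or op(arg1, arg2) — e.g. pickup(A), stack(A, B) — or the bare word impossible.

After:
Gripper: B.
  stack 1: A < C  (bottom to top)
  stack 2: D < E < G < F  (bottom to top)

target: towers=[A/C; D/E/G/F] holding=B
         pickup(B) → towers=[A/C; D/E/G/F] holding=B  ← match
     unstack(F, G) → towers=[A/C; B; D/E/G] holding=F
     unstack(C, A) → towers=[A; B; D/E/G/F] holding=C

pickup(B)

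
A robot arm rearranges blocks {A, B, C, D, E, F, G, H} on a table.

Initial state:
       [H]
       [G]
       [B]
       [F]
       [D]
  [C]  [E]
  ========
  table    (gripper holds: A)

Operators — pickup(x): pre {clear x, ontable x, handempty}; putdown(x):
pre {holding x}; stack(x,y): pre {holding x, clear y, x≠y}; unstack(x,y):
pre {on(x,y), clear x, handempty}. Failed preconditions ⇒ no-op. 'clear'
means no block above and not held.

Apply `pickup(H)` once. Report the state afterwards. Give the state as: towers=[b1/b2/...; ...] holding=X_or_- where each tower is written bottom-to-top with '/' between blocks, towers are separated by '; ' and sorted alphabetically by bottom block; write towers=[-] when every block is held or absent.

before: towers=[C; E/D/F/B/G/H] holding=A
pre[pickup(H)]: clear(H) yes, ontable(H) no, handempty no
ontable(H), handempty unmet → pickup(H) is a no-op
after:  towers=[C; E/D/F/B/G/H] holding=A

towers=[C; E/D/F/B/G/H] holding=A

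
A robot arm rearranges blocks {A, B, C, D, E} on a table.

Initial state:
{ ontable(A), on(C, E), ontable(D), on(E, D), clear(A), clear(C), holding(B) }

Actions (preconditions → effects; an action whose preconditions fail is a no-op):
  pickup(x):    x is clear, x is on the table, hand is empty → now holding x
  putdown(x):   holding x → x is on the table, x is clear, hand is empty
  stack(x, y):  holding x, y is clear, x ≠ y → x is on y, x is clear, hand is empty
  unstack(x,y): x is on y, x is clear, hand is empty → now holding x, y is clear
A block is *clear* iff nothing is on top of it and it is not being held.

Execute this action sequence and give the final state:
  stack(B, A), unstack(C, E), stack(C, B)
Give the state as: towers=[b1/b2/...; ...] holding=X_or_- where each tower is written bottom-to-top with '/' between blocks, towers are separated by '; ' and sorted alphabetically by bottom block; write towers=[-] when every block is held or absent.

step 1 (stack(B, A)): towers=[A/B; D/E/C] holding=-
step 2 (unstack(C, E)): towers=[A/B; D/E] holding=C
step 3 (stack(C, B)): towers=[A/B/C; D/E] holding=-

towers=[A/B/C; D/E] holding=-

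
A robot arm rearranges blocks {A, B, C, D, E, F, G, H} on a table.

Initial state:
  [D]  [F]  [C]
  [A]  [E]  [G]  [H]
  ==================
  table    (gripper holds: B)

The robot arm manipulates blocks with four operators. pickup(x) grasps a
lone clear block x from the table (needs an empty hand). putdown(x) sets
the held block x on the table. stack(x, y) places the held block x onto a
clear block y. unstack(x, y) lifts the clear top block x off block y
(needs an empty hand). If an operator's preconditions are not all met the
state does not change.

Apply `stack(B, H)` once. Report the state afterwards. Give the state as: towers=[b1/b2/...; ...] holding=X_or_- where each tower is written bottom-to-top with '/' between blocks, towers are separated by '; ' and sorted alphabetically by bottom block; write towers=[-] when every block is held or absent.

before: towers=[A/D; E/F; G/C; H] holding=B
pre[stack(B, H)]: holding(B) ✓, clear(H) ✓, B≠H ✓
all met → apply stack(B, H)
after:  towers=[A/D; E/F; G/C; H/B] holding=-

towers=[A/D; E/F; G/C; H/B] holding=-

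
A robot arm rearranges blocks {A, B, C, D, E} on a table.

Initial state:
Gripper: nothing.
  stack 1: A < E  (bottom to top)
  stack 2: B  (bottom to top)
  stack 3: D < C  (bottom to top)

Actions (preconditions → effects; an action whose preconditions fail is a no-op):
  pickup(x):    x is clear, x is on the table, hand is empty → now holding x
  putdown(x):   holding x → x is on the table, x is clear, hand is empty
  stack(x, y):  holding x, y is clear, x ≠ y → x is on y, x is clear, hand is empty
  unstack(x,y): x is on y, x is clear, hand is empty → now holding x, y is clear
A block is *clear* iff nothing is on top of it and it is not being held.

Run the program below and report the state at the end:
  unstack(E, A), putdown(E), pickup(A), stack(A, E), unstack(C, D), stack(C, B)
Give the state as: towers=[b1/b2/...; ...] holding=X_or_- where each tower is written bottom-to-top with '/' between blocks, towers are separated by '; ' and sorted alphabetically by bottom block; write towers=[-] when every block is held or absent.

towers=[B/C; D; E/A] holding=-

step 1 (unstack(E, A)): towers=[A; B; D/C] holding=E
step 2 (putdown(E)): towers=[A; B; D/C; E] holding=-
step 3 (pickup(A)): towers=[B; D/C; E] holding=A
step 4 (stack(A, E)): towers=[B; D/C; E/A] holding=-
step 5 (unstack(C, D)): towers=[B; D; E/A] holding=C
step 6 (stack(C, B)): towers=[B/C; D; E/A] holding=-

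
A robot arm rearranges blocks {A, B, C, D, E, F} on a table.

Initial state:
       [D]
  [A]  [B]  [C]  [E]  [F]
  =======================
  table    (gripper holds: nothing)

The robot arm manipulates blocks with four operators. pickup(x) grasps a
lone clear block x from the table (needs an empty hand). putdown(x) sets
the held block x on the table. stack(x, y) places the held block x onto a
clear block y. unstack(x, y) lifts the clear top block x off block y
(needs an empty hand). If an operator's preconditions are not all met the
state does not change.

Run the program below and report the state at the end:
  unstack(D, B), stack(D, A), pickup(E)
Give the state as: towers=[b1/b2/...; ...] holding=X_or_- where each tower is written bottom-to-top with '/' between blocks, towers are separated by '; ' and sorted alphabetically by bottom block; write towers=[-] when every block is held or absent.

towers=[A/D; B; C; F] holding=E

step 1 (unstack(D, B)): towers=[A; B; C; E; F] holding=D
step 2 (stack(D, A)): towers=[A/D; B; C; E; F] holding=-
step 3 (pickup(E)): towers=[A/D; B; C; F] holding=E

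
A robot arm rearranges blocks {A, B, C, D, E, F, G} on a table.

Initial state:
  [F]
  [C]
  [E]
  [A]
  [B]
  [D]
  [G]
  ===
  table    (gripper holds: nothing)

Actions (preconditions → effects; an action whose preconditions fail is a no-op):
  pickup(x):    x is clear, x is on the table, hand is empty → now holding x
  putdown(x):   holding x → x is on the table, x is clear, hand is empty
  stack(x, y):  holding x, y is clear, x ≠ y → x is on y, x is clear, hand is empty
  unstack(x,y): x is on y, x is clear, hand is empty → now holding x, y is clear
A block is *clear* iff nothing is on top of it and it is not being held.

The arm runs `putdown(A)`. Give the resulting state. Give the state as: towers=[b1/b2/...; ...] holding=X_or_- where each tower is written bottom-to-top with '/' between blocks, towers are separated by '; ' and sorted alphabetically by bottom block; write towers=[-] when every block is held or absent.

before: towers=[G/D/B/A/E/C/F] holding=-
pre[putdown(A)]: holding(A) ✗
holding(A) unmet → putdown(A) is a no-op
after:  towers=[G/D/B/A/E/C/F] holding=-

towers=[G/D/B/A/E/C/F] holding=-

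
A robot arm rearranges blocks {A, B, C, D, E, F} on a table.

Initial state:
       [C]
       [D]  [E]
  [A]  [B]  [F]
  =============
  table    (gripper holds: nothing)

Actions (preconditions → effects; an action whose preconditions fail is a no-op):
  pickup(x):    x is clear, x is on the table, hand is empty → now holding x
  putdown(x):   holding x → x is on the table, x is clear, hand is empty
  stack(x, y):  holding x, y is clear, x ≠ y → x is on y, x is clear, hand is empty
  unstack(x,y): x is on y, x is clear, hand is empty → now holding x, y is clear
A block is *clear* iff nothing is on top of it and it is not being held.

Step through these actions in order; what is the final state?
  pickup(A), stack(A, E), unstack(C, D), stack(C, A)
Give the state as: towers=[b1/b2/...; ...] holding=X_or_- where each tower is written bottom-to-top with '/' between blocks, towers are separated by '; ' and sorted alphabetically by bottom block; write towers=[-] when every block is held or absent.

towers=[B/D; F/E/A/C] holding=-

step 1 (pickup(A)): towers=[B/D/C; F/E] holding=A
step 2 (stack(A, E)): towers=[B/D/C; F/E/A] holding=-
step 3 (unstack(C, D)): towers=[B/D; F/E/A] holding=C
step 4 (stack(C, A)): towers=[B/D; F/E/A/C] holding=-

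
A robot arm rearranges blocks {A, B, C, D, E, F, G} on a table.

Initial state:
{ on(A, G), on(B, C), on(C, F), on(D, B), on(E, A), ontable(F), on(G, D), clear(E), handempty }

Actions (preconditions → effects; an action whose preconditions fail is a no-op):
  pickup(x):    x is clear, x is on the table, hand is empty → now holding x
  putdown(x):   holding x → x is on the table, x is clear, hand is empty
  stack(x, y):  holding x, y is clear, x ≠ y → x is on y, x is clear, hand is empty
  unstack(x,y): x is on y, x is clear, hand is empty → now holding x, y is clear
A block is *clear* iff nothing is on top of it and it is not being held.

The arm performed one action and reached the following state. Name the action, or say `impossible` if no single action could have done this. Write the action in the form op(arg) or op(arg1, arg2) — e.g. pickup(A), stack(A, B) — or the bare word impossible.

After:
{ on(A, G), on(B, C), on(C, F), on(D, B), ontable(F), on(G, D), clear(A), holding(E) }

target: towers=[F/C/B/D/G/A] holding=E
     unstack(E, A) → towers=[F/C/B/D/G/A] holding=E  ← match

unstack(E, A)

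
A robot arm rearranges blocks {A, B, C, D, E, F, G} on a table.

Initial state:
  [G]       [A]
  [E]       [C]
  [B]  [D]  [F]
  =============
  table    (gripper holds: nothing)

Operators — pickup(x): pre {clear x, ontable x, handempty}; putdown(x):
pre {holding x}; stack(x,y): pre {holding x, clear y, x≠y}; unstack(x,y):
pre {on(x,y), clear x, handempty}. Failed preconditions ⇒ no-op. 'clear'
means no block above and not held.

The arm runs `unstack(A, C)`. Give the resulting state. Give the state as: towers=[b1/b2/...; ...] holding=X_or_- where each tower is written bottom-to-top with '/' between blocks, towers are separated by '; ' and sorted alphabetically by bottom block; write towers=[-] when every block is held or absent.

towers=[B/E/G; D; F/C] holding=A

before: towers=[B/E/G; D; F/C/A] holding=-
pre[unstack(A, C)]: on(A,C) ✓, clear(A) ✓, handempty ✓
all met → apply unstack(A, C)
after:  towers=[B/E/G; D; F/C] holding=A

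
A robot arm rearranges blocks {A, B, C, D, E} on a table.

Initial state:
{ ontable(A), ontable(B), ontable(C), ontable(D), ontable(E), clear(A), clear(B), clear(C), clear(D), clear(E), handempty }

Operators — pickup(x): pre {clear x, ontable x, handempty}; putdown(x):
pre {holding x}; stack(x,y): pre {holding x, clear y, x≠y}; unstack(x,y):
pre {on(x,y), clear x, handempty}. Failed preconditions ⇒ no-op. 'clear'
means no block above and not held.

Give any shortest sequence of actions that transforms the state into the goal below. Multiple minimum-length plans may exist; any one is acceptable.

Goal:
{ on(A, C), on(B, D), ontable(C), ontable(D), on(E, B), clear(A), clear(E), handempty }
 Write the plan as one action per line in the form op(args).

pickup(B)
stack(B, D)
pickup(A)
stack(A, C)
pickup(E)
stack(E, B)

step 1 (pickup(B)): towers=[A; C; D; E] holding=B
step 2 (stack(B, D)): towers=[A; C; D/B; E] holding=-
step 3 (pickup(A)): towers=[C; D/B; E] holding=A
step 4 (stack(A, C)): towers=[C/A; D/B; E] holding=-
step 5 (pickup(E)): towers=[C/A; D/B] holding=E
step 6 (stack(E, B)): towers=[C/A; D/B/E] holding=-
goal check: towers=[C/A; D/B/E] holding=- — reached (length 6, optimal by BFS)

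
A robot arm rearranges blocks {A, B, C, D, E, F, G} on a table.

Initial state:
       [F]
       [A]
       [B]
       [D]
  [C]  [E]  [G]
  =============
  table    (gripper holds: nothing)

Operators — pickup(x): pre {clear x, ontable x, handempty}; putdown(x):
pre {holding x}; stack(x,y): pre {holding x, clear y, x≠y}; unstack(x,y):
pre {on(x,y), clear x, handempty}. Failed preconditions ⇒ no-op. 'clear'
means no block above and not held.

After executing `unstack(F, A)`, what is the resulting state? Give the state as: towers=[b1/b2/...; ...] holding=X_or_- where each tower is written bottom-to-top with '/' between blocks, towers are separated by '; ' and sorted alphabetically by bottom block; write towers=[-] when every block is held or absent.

before: towers=[C; E/D/B/A/F; G] holding=-
pre[unstack(F, A)]: on(F,A) ok, clear(F) ok, handempty ok
all met → apply unstack(F, A)
after:  towers=[C; E/D/B/A; G] holding=F

towers=[C; E/D/B/A; G] holding=F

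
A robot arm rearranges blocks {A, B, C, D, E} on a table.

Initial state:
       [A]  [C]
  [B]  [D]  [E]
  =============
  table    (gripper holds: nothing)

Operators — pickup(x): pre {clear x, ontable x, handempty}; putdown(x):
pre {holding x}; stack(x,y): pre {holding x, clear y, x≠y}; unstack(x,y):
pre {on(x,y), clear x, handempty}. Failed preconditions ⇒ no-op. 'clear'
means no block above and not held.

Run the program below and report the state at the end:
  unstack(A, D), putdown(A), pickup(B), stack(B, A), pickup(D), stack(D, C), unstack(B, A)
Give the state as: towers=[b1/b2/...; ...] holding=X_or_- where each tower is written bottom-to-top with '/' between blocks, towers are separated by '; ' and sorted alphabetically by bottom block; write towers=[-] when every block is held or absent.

step 1 (unstack(A, D)): towers=[B; D; E/C] holding=A
step 2 (putdown(A)): towers=[A; B; D; E/C] holding=-
step 3 (pickup(B)): towers=[A; D; E/C] holding=B
step 4 (stack(B, A)): towers=[A/B; D; E/C] holding=-
step 5 (pickup(D)): towers=[A/B; E/C] holding=D
step 6 (stack(D, C)): towers=[A/B; E/C/D] holding=-
step 7 (unstack(B, A)): towers=[A; E/C/D] holding=B

towers=[A; E/C/D] holding=B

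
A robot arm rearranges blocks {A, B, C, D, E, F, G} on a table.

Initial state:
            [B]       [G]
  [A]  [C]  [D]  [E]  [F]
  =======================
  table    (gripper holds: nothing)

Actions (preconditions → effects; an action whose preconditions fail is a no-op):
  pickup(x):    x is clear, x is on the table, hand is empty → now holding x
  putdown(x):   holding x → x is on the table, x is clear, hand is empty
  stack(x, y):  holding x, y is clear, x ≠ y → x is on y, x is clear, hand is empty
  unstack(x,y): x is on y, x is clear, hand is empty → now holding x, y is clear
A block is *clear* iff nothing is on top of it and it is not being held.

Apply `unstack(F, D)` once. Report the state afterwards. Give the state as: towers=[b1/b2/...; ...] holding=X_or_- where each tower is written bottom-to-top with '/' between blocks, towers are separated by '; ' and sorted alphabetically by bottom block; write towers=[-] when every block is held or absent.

before: towers=[A; C; D/B; E; F/G] holding=-
pre[unstack(F, D)]: on(F,D) fail, clear(F) fail, handempty ok
on(F,D), clear(F) unmet → unstack(F, D) is a no-op
after:  towers=[A; C; D/B; E; F/G] holding=-

towers=[A; C; D/B; E; F/G] holding=-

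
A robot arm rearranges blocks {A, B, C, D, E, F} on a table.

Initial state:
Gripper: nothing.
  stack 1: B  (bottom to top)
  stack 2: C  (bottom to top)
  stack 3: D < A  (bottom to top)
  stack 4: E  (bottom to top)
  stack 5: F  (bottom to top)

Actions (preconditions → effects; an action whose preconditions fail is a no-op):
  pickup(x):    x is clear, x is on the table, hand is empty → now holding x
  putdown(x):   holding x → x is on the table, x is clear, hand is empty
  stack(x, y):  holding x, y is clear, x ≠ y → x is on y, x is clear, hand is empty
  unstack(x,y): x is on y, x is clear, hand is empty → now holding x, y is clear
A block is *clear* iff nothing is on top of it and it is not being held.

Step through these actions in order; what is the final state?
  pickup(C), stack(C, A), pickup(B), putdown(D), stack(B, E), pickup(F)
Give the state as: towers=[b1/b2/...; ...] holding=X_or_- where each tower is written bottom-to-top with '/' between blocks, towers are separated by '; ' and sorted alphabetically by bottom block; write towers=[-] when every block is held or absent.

step 1 (pickup(C)): towers=[B; D/A; E; F] holding=C
step 2 (stack(C, A)): towers=[B; D/A/C; E; F] holding=-
step 3 (pickup(B)): towers=[D/A/C; E; F] holding=B
step 4 (putdown(D)) [no-op]: towers=[D/A/C; E; F] holding=B
step 5 (stack(B, E)): towers=[D/A/C; E/B; F] holding=-
step 6 (pickup(F)): towers=[D/A/C; E/B] holding=F

towers=[D/A/C; E/B] holding=F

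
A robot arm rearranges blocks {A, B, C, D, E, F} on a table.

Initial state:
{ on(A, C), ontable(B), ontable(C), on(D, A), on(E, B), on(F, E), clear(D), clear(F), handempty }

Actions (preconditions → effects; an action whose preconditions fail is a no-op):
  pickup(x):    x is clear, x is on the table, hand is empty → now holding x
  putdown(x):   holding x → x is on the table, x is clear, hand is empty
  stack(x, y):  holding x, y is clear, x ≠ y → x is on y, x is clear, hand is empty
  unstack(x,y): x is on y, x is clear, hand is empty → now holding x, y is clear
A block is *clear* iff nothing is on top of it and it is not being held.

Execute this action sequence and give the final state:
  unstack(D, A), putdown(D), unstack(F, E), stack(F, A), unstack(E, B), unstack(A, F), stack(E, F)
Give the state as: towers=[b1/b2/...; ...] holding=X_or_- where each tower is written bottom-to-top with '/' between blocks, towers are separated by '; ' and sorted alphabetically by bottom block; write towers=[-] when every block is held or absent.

towers=[B; C/A/F/E; D] holding=-

step 1 (unstack(D, A)): towers=[B/E/F; C/A] holding=D
step 2 (putdown(D)): towers=[B/E/F; C/A; D] holding=-
step 3 (unstack(F, E)): towers=[B/E; C/A; D] holding=F
step 4 (stack(F, A)): towers=[B/E; C/A/F; D] holding=-
step 5 (unstack(E, B)): towers=[B; C/A/F; D] holding=E
step 6 (unstack(A, F)) [no-op]: towers=[B; C/A/F; D] holding=E
step 7 (stack(E, F)): towers=[B; C/A/F/E; D] holding=-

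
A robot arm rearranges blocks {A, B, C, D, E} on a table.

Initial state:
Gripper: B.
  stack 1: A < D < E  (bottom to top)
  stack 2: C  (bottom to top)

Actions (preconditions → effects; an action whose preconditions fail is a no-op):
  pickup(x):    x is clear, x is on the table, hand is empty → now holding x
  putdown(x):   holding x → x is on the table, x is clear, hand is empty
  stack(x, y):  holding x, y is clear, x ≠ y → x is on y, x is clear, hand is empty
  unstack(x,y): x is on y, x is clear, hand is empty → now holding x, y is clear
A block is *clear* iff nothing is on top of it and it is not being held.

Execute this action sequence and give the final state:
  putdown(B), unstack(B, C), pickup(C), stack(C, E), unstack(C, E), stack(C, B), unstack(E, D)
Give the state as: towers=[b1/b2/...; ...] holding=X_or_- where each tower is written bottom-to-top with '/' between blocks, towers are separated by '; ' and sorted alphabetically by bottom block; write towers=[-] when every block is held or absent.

step 1 (putdown(B)): towers=[A/D/E; B; C] holding=-
step 2 (unstack(B, C)) [no-op]: towers=[A/D/E; B; C] holding=-
step 3 (pickup(C)): towers=[A/D/E; B] holding=C
step 4 (stack(C, E)): towers=[A/D/E/C; B] holding=-
step 5 (unstack(C, E)): towers=[A/D/E; B] holding=C
step 6 (stack(C, B)): towers=[A/D/E; B/C] holding=-
step 7 (unstack(E, D)): towers=[A/D; B/C] holding=E

towers=[A/D; B/C] holding=E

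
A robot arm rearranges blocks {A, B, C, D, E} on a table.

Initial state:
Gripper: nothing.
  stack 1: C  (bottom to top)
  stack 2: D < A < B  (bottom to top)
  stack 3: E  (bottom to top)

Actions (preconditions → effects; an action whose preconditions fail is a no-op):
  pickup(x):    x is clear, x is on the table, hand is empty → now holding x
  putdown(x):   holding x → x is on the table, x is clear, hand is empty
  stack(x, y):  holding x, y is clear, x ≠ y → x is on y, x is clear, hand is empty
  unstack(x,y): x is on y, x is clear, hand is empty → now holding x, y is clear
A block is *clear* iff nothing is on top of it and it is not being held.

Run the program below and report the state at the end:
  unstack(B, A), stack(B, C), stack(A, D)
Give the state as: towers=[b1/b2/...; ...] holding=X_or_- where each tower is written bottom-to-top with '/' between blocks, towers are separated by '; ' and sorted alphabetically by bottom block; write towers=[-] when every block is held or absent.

step 1 (unstack(B, A)): towers=[C; D/A; E] holding=B
step 2 (stack(B, C)): towers=[C/B; D/A; E] holding=-
step 3 (stack(A, D)) [no-op]: towers=[C/B; D/A; E] holding=-

towers=[C/B; D/A; E] holding=-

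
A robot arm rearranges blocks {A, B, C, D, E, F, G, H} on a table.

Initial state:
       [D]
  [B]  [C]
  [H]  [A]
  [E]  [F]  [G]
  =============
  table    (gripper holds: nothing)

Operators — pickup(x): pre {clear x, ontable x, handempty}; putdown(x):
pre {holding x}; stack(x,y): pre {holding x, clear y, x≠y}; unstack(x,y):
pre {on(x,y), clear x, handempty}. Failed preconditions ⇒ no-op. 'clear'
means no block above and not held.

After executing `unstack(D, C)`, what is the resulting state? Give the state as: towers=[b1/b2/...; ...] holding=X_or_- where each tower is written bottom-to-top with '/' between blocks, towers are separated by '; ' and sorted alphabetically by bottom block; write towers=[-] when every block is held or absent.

before: towers=[E/H/B; F/A/C/D; G] holding=-
pre[unstack(D, C)]: on(D,C) yes, clear(D) yes, handempty yes
all met → apply unstack(D, C)
after:  towers=[E/H/B; F/A/C; G] holding=D

towers=[E/H/B; F/A/C; G] holding=D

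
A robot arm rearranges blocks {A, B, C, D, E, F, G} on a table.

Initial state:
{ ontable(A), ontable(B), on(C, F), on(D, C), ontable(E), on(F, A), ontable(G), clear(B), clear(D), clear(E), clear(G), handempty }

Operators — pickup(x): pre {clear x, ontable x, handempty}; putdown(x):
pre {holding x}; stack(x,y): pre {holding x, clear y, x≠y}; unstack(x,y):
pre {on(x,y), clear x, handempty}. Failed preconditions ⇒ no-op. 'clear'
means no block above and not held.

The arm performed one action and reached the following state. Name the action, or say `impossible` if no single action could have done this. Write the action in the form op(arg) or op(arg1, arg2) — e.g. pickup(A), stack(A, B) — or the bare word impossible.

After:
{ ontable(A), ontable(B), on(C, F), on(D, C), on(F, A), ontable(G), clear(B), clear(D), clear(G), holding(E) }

pickup(E)

target: towers=[A/F/C/D; B; G] holding=E
         pickup(B) → towers=[A/F/C/D; E; G] holding=B
         pickup(G) → towers=[A/F/C/D; B; E] holding=G
     unstack(D, C) → towers=[A/F/C; B; E; G] holding=D
         pickup(E) → towers=[A/F/C/D; B; G] holding=E  ← match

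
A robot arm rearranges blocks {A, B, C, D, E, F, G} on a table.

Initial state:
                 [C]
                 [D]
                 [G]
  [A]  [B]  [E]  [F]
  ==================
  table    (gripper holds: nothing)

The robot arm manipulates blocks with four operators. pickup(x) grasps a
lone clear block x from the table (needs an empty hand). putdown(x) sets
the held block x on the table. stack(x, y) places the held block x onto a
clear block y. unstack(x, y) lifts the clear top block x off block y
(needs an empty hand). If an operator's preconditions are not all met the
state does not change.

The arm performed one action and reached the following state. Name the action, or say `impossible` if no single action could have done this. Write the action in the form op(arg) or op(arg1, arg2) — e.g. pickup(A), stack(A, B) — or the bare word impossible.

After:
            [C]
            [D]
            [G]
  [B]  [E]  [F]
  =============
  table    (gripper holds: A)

pickup(A)

target: towers=[B; E; F/G/D/C] holding=A
         pickup(B) → towers=[A; E; F/G/D/C] holding=B
         pickup(A) → towers=[B; E; F/G/D/C] holding=A  ← match
         pickup(E) → towers=[A; B; F/G/D/C] holding=E
     unstack(C, D) → towers=[A; B; E; F/G/D] holding=C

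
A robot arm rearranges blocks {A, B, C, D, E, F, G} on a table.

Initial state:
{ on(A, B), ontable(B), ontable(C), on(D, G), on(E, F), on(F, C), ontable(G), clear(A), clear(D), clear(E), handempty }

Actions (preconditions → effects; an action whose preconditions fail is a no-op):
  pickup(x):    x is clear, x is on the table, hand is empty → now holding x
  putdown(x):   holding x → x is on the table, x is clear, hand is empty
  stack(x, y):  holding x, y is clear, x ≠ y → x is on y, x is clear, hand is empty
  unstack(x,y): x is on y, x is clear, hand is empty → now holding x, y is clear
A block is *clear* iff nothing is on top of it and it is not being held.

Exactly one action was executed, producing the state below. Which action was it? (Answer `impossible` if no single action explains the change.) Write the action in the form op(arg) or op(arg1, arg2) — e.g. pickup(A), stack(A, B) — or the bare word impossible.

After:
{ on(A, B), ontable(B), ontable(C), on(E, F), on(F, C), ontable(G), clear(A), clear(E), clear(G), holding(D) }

target: towers=[B/A; C/F/E; G] holding=D
     unstack(D, G) → towers=[B/A; C/F/E; G] holding=D  ← match
     unstack(A, B) → towers=[B; C/F/E; G/D] holding=A
     unstack(E, F) → towers=[B/A; C/F; G/D] holding=E

unstack(D, G)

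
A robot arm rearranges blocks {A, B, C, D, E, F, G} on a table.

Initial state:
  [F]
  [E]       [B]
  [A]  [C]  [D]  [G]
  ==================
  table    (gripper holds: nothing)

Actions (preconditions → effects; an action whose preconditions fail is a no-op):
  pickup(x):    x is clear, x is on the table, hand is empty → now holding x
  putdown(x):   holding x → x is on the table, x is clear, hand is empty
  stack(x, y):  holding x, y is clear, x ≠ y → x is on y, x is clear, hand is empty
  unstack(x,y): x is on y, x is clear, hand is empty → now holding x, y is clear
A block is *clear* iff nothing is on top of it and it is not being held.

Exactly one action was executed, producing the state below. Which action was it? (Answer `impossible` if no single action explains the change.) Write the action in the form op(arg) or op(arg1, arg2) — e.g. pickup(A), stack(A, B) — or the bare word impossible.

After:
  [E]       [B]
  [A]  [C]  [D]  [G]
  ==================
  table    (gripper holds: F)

target: towers=[A/E; C; D/B; G] holding=F
     unstack(B, D) → towers=[A/E/F; C; D; G] holding=B
     unstack(F, E) → towers=[A/E; C; D/B; G] holding=F  ← match
         pickup(G) → towers=[A/E/F; C; D/B] holding=G
         pickup(C) → towers=[A/E/F; D/B; G] holding=C

unstack(F, E)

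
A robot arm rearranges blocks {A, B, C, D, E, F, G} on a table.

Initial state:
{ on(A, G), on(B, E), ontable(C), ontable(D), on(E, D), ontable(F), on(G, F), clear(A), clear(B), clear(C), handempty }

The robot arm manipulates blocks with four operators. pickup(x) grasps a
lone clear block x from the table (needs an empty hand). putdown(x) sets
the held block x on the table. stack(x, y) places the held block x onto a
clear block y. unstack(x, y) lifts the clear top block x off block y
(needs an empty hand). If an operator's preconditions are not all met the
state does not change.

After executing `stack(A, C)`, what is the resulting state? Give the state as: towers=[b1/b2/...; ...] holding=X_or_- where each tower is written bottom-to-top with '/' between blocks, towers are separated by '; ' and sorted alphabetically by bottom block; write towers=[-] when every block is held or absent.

before: towers=[C; D/E/B; F/G/A] holding=-
pre[stack(A, C)]: holding(A) no, clear(C) yes, A≠C yes
holding(A) unmet → stack(A, C) is a no-op
after:  towers=[C; D/E/B; F/G/A] holding=-

towers=[C; D/E/B; F/G/A] holding=-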